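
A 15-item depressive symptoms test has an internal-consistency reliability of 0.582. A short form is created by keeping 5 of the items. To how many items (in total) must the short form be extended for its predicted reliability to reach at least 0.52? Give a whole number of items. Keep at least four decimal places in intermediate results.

First, r for the 5-item form: n = 5/15 = 0.3333, so r_5 = 0.3333·0.582/(1 + (0.3333 − 1)·0.582) = 0.3170
Length factor from the short form to reach 0.52: n' = 0.52(1 − 0.3170) / [0.3170(1 − 0.52)] ≈ 2.3341
Items = 2.3341 × 5 ≈ 11.67 → 12

12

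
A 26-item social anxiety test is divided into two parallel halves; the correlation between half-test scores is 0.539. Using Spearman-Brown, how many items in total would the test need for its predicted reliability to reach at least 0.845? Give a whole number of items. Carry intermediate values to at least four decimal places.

61

r_full = 2(0.539)/(1 + 0.539) = 0.7005
Solve Spearman-Brown for n: n = 0.845(1 − 0.7005) / [0.7005(1 − 0.845)] = 2.3308
Required items = 2.3308 × 26 = 60.60, so 61 items.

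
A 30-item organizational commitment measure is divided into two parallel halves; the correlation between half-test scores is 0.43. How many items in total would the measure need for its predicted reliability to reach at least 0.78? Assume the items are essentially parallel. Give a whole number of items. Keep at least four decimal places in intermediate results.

r_full = 2(0.43)/(1 + 0.43) = 0.6014
Solve Spearman-Brown for n: n = 0.78(1 − 0.6014) / [0.6014(1 − 0.78)] = 2.3499
Required items = 2.3499 × 30 = 70.50, so 71 items.

71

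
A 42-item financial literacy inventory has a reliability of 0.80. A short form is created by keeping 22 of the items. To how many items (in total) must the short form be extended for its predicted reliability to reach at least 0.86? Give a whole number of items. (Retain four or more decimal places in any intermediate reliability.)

First, r for the 22-item form: n = 22/42 = 0.5238, so r_22 = 0.5238·0.80/(1 + (0.5238 − 1)·0.80) = 0.6769
Then solve for n' with r_old = 0.6769, r_target = 0.86: n' = 0.86(1 − 0.6769)/[0.6769(1 − 0.86)] = 2.9321
Items = 2.9321 × 22 ≈ 64.51 → 65

65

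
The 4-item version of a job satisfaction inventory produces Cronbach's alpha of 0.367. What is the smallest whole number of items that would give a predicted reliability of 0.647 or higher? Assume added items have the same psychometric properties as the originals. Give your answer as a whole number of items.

13

Spearman-Brown solved for the length factor n:
n = r_target (1 − r_old) / [ r_old (1 − r_target) ]
n = [0.647 × 0.633] / [0.367 × 0.353]
  = 0.409551 / 0.129551 = 3.1613
3.1613 × 4 = 12.65 → 13 items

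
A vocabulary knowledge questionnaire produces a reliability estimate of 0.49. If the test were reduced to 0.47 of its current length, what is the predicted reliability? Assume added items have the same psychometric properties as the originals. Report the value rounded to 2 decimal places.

Spearman-Brown: r_new = n·r / (1 + (n − 1)·r)
r_new = 0.47·0.49 / [1 + (0.47 − 1)·0.49]
     = 0.2303 / 0.7403 = 0.3111

0.31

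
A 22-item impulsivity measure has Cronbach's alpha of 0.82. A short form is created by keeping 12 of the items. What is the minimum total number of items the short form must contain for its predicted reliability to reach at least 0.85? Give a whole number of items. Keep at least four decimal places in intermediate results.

28

First, r for the 12-item form: n = 12/22 = 0.5455, so r_12 = 0.5455·0.82/(1 + (0.5455 − 1)·0.82) = 0.7131
Then solve for n' with r_old = 0.7131, r_target = 0.85: n' = 0.85(1 − 0.7131)/[0.7131(1 − 0.85)] = 2.2799
Total items = 2.2799 × 12 = 27.36, rounded up to 28.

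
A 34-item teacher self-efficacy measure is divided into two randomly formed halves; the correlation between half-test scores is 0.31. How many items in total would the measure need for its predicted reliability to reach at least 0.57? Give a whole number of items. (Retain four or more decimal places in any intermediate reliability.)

51

Corrected full-test reliability: r_full = 2 × 0.31 / (1 + 0.31) ≈ 0.4733
Solve Spearman-Brown for n: n = 0.57(1 − 0.4733) / [0.4733(1 − 0.57)] = 1.4751
Required items = 1.4751 × 34 = 50.15, so 51 items.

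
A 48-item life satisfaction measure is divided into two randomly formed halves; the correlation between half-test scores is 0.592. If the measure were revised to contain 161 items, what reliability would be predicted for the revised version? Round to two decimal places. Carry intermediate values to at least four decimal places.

0.91

Full-test reliability from the split-half r: r_full = 2(0.592)/(1 + 0.592) = 0.7437
Length factor from 48 to 161 items: n = 161/48 = 3.3542
r_new = n·r_full / (1 + (n − 1)·r_full) = 2.4945 / 2.7508 ≈ 0.9068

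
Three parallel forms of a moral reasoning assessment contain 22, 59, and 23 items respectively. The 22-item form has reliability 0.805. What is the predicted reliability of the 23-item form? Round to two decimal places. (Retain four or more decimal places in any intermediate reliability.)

Only the ratio of lengths matters: n = 23/22 = 1.0455
r_{23} = n·r / (1 + (n − 1)·r) = 0.8416 / 1.0366 ≈ 0.8119

0.81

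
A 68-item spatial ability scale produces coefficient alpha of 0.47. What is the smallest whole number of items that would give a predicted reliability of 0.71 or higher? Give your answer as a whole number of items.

Invert Spearman-Brown to solve for n:
n = r*(1 − r) / [ r (1 − r*) ]
n = [0.71 × 0.53] / [0.47 × 0.29]
n = 0.3763 / 0.1363 ≈ 2.7608
So the test needs 2.7608 × 68 ≈ 187.73 items; rounding up, 188.

188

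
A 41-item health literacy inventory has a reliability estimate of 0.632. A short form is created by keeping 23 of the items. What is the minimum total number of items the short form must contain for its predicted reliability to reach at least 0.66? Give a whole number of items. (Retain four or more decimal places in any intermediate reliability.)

First, r for the 23-item form: n = 23/41 = 0.5610, so r_23 = 0.5610·0.632/(1 + (0.5610 − 1)·0.632) = 0.4907
Then solve for n' with r_old = 0.4907, r_target = 0.66: n' = 0.66(1 − 0.4907)/[0.4907(1 − 0.66)] = 2.0148
Total items = 2.0148 × 23 = 46.34, rounded up to 47.

47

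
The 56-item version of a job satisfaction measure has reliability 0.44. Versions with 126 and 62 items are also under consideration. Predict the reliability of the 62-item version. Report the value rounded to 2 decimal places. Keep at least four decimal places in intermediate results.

0.47

Only the ratio of lengths matters: n = 62/56 = 1.1071
r_{62} = n·r / (1 + (n − 1)·r) = 0.4871 / 1.0471 ≈ 0.4652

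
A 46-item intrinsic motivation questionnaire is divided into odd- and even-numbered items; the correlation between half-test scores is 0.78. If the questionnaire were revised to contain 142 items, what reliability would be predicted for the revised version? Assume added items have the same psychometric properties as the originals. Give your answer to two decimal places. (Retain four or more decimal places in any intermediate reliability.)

0.96

Spearman-Brown correction (n = 2): r_full = 2·0.78/(1 + 0.78) = 0.8764
Then adjust to 142 items: n = 142/46 = 3.0870
r_new = n·r_full / (1 + (n − 1)·r_full) = 2.7054 / 2.8290 ≈ 0.9563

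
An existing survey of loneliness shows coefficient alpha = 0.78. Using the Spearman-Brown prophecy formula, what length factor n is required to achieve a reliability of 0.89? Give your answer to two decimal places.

2.28

Invert Spearman-Brown to solve for n:
n = r*(1 − r) / [ r (1 − r*) ]
n = 0.89 × (1 − 0.78) / [ 0.78 × (1 − 0.89) ]
n = 0.1958 / 0.0858 ≈ 2.2821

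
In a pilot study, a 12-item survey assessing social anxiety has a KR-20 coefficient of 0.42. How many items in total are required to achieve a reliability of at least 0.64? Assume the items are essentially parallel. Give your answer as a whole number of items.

Invert Spearman-Brown to solve for n:
n = r_target (1 − r_old) / [ r_old (1 − r_target) ]
n = [0.64 × 0.58] / [0.42 × 0.36]
n = 0.3712 / 0.1512 ≈ 2.4550
2.4550 × 12 = 29.46 → 30 items

30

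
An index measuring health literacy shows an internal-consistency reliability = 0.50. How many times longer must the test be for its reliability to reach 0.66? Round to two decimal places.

Invert Spearman-Brown to solve for n:
n = r*(1 − r) / [ r (1 − r*) ]
n = [0.66 × 0.50] / [0.50 × 0.34]
n = 0.3300 / 0.1700 ≈ 1.9412

1.94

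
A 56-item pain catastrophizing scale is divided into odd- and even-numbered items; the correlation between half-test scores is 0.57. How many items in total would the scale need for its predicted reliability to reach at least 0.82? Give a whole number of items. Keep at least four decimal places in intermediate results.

Corrected full-test reliability: r_full = 2 × 0.57 / (1 + 0.57) ≈ 0.7261
n = r_tgt(1 − r_full) / [r_full(1 − r_tgt)] = 0.82 × 0.2739 / (0.7261 × 0.18) ≈ 1.7185
Required items = 1.7185 × 56 = 96.24, so 97 items.

97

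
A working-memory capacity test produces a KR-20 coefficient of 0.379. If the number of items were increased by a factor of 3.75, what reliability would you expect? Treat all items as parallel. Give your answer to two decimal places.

0.70

Apply the Spearman-Brown prophecy formula, r' = nr / [1 + (n − 1)r]:
r_new = (3.75 × 0.379) / (1 + (3.75 − 1) × 0.379)
r_new = 1.4213 / 2.0423 ≈ 0.6959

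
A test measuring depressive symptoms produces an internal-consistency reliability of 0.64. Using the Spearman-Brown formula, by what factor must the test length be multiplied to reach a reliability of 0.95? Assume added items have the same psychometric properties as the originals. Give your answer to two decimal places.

Invert Spearman-Brown to solve for n:
n = r_target (1 − r_old) / [ r_old (1 − r_target) ]
n = 0.95(1 − 0.64) / [0.64(1 − 0.95)]
n = 0.3420 / 0.0320 ≈ 10.6875

10.69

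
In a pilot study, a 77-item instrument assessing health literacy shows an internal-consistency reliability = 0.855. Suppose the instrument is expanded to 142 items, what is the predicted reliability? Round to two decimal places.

The new length is 142/77 = 1.8442 times the old.
By Spearman-Brown, r_new = n r / (1 + (n − 1) r).
r_new = 1.8442·0.855 / [1 + (1.8442 − 1)·0.855]
r_new = 1.5768 / 1.7218 ≈ 0.9158

0.92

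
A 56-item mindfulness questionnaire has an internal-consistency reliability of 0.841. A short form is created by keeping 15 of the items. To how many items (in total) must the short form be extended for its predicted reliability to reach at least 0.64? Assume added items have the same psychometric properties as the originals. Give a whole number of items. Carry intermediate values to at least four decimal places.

Short-form reliability: n = 15/56 = 0.2679; r_15 = n·r/(1+(n−1)r) ≈ 0.5863
Then solve for n' with r_old = 0.5863, r_target = 0.64: n' = 0.64(1 − 0.5863)/[0.5863(1 − 0.64)] = 1.2544
Items = 1.2544 × 15 ≈ 18.82 → 19

19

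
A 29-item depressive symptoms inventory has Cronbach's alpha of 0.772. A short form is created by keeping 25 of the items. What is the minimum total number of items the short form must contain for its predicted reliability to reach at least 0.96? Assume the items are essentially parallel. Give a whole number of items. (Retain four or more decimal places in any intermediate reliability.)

First, r for the 25-item form: n = 25/29 = 0.8621, so r_25 = 0.8621·0.772/(1 + (0.8621 − 1)·0.772) = 0.7448
Length factor from the short form to reach 0.96: n' = 0.96(1 − 0.7448) / [0.7448(1 − 0.96)] ≈ 8.2234
Total items = 8.2234 × 25 = 205.59, rounded up to 206.

206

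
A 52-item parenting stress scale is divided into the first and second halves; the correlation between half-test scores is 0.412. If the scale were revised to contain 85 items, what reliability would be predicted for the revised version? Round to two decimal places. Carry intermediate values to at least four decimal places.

0.70

Full-test reliability from the split-half r: r_full = 2(0.412)/(1 + 0.412) = 0.5836
Length factor from 52 to 85 items: n = 85/52 = 1.6346
r_new = n·r_full / (1 + (n − 1)·r_full) = 0.9540 / 1.3704 ≈ 0.6961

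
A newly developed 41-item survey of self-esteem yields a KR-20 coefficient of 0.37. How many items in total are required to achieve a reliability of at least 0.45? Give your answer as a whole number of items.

58

Invert Spearman-Brown to solve for n:
n = r*(1 − r) / [ r (1 − r*) ]
n = [0.45 × 0.63] / [0.37 × 0.55]
n = 0.2835 / 0.2035 ≈ 1.3931
Items needed = n × 41 = 1.3931 × 41 ≈ 57.12 → round up to 58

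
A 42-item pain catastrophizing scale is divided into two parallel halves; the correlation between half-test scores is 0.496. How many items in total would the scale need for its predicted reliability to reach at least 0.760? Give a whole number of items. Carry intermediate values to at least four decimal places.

Corrected full-test reliability: r_full = 2 × 0.496 / (1 + 0.496) ≈ 0.6631
n = r_tgt(1 − r_full) / [r_full(1 − r_tgt)] = 0.760 × 0.3369 / (0.6631 × 0.240) ≈ 1.6089
Required items = 1.6089 × 42 = 67.57, so 68 items.

68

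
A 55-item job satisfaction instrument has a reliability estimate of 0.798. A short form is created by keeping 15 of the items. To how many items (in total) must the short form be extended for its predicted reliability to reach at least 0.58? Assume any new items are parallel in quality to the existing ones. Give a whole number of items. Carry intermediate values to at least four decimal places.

First, r for the 15-item form: n = 15/55 = 0.2727, so r_15 = 0.2727·0.798/(1 + (0.2727 − 1)·0.798) = 0.5186
Length factor from the short form to reach 0.58: n' = 0.58(1 − 0.5186) / [0.5186(1 − 0.58)] ≈ 1.2819
Total items = 1.2819 × 15 = 19.23, rounded up to 20.

20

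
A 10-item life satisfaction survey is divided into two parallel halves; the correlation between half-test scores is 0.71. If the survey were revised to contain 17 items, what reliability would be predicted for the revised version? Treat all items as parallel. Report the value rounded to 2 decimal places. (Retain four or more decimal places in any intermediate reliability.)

0.89

Full-test reliability from the split-half r: r_full = 2(0.71)/(1 + 0.71) = 0.8304
Length factor from 10 to 17 items: n = 17/10 = 1.7000
r_new = n·r_full / (1 + (n − 1)·r_full) = 1.4117 / 1.5813 ≈ 0.8927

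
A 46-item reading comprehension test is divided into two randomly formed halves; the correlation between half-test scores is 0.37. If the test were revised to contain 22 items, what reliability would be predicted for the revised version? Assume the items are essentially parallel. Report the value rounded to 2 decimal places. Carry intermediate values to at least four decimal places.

0.36

First correct the split-half correlation to full-test reliability: r_full = 2 × 0.37 / (1 + 0.37) ≈ 0.5401
Then adjust to 22 items: n = 22/46 = 0.4783
r_new = n·r_full / (1 + (n − 1)·r_full) = 0.2583 / 0.7182 ≈ 0.3596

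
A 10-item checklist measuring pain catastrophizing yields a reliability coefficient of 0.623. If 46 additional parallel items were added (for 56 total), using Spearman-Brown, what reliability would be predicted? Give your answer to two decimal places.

The new length is 56/10 = 5.6 times the old.
By Spearman-Brown, r_new = n r / (1 + (n − 1) r).
r_new = (5.6 × 0.623) / (1 + (5.6 − 1) × 0.623)
     = 3.4888 / 3.8658 = 0.9025

0.90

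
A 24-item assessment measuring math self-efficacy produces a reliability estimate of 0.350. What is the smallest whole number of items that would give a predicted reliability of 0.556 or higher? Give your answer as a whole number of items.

56

n = 0.556 × (1 − 0.350) / [ 0.350 × (1 − 0.556) ]
  = 0.361400 / 0.155400 = 2.3256
2.3256 × 24 = 55.81 → 56 items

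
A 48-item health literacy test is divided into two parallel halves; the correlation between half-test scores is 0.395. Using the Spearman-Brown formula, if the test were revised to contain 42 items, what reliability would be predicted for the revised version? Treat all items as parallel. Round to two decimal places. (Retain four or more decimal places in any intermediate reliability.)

First correct the split-half correlation to full-test reliability: r_full = 2 × 0.395 / (1 + 0.395) ≈ 0.5663
Length factor from 48 to 42 items: n = 42/48 = 0.8750
r_new = n·r_full / (1 + (n − 1)·r_full) = 0.4955 / 0.9292 ≈ 0.5333

0.53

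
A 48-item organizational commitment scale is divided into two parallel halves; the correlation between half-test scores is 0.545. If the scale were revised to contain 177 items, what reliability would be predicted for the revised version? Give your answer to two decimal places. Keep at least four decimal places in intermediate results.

Spearman-Brown correction (n = 2): r_full = 2·0.545/(1 + 0.545) = 0.7055
Then adjust to 177 items: n = 177/48 = 3.6875
r_new = n·r_full / (1 + (n − 1)·r_full) = 2.6015 / 2.8960 ≈ 0.8983

0.90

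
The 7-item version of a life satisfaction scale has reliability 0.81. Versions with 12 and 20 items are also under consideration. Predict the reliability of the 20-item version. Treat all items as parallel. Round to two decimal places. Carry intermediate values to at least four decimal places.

0.92

Only the ratio of lengths matters: n = 20/7 = 2.8571
r_{20} = n·r / (1 + (n − 1)·r) = 2.3143 / 2.5043 ≈ 0.9241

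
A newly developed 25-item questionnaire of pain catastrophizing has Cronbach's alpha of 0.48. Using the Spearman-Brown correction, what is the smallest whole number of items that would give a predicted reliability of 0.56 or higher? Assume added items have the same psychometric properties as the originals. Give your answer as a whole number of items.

Invert Spearman-Brown to solve for n:
n = r_target (1 − r_old) / [ r_old (1 − r_target) ]
n = 0.56 × (1 − 0.48) / [ 0.48 × (1 − 0.56) ]
  = 0.2912 / 0.2112 = 1.3788
Items needed = n × 25 = 1.3788 × 25 ≈ 34.47 → round up to 35

35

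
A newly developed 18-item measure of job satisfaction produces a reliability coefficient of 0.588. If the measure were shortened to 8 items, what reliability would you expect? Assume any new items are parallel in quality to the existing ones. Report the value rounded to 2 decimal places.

Length ratio n = 8/18 = 0.4444
Spearman-Brown: r_new = n·r / (1 + (n − 1)·r)
r_new = 0.4444·0.588 / [1 + (0.4444 − 1)·0.588]
     = 0.2613 / 0.6733 = 0.3881

0.39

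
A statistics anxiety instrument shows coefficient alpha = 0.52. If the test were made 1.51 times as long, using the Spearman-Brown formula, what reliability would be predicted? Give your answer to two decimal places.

0.62

By Spearman-Brown, r_new = n r / (1 + (n − 1) r).
r_new = (1.51 × 0.52) / (1 + (1.51 − 1) × 0.52)
     = 0.7852 / 1.2652 = 0.6206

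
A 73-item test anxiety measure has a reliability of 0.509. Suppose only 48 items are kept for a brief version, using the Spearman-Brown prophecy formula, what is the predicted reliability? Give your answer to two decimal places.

0.41

The new length is 48/73 = 0.6575 times the old.
Apply the Spearman-Brown prophecy formula, r' = nr / [1 + (n − 1)r]:
r_new = 0.6575·0.509 / [1 + (0.6575 − 1)·0.509]
     = 0.3347 / 0.8257 = 0.4054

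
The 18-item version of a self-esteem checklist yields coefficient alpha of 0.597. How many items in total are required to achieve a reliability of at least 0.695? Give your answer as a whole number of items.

28

Invert Spearman-Brown to solve for n:
n = r*(1 − r) / [ r (1 − r*) ]
n = [0.695 × 0.403] / [0.597 × 0.305]
  = 0.280085 / 0.182085 = 1.5382
1.5382 × 18 = 27.69 → 28 items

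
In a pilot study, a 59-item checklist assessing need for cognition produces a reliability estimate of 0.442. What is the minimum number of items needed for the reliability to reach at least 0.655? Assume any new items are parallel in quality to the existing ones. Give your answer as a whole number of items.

n = 0.655(1 − 0.442) / [0.442(1 − 0.655)]
n = 0.365490 / 0.152490 ≈ 2.3968
So the test needs 2.3968 × 59 ≈ 141.41 items; rounding up, 142.

142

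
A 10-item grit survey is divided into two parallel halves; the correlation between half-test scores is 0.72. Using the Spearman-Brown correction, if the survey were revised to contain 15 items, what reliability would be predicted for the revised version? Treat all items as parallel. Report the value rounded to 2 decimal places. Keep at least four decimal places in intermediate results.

0.89

Full-test reliability from the split-half r: r_full = 2(0.72)/(1 + 0.72) = 0.8372
Length factor from 10 to 15 items: n = 15/10 = 1.5000
r_new = n·r_full / (1 + (n − 1)·r_full) = 1.2558 / 1.4186 ≈ 0.8852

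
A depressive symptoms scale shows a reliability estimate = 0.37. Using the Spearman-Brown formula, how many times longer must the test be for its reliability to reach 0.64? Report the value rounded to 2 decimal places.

3.03

n = 0.64(1 − 0.37) / [0.37(1 − 0.64)]
n = 0.4032 / 0.1332 ≈ 3.0270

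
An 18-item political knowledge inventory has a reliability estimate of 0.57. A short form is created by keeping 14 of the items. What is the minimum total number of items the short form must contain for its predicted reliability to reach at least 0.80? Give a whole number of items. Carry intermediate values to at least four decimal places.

First, r for the 14-item form: n = 14/18 = 0.7778, so r_14 = 0.7778·0.57/(1 + (0.7778 − 1)·0.57) = 0.5076
Length factor from the short form to reach 0.80: n' = 0.80(1 − 0.5076) / [0.5076(1 − 0.80)] ≈ 3.8802
Items = 3.8802 × 14 ≈ 54.32 → 55

55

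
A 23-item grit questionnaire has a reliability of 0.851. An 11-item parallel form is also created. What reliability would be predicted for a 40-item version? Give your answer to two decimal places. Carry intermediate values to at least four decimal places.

0.91

The 11-item form is not needed; work directly from the 23-item form with n = 40/23 = 1.7391.
r_{40} = n·r / (1 + (n − 1)·r) = 1.4800 / 1.6290 ≈ 0.9085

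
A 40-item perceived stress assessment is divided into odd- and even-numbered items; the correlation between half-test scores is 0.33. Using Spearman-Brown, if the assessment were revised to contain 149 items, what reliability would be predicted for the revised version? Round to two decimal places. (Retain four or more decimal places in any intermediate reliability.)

0.79

Spearman-Brown correction (n = 2): r_full = 2·0.33/(1 + 0.33) = 0.4962
Then adjust to 149 items: n = 149/40 = 3.7250
r_new = n·r_full / (1 + (n − 1)·r_full) = 1.8483 / 2.3521 ≈ 0.7858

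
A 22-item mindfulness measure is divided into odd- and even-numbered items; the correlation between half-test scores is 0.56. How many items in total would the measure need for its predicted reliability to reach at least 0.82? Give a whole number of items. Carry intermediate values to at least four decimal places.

Corrected full-test reliability: r_full = 2 × 0.56 / (1 + 0.56) ≈ 0.7179
n = r_tgt(1 − r_full) / [r_full(1 − r_tgt)] = 0.82 × 0.2821 / (0.7179 × 0.18) ≈ 1.7901
Required items = 1.7901 × 22 = 39.38, so 40 items.

40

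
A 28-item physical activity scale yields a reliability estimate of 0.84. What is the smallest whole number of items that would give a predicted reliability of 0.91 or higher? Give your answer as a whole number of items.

54

Rearranging the Spearman-Brown formula for n,
n = r_target (1 − r_old) / [ r_old (1 − r_target) ]
n = 0.91 × (1 − 0.84) / [ 0.84 × (1 − 0.91) ]
n = 0.1456 / 0.0756 ≈ 1.9259
Items needed = n × 28 = 1.9259 × 28 ≈ 53.93 → round up to 54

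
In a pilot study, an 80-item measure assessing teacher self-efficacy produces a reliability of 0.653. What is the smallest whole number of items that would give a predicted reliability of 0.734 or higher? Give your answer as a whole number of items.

118

Spearman-Brown solved for the length factor n:
n = r*(1 − r) / [ r (1 − r*) ]
n = [0.734 × 0.347] / [0.653 × 0.266]
n = 0.254698 / 0.173698 ≈ 1.4663
Items needed = n × 80 = 1.4663 × 80 ≈ 117.30 → round up to 118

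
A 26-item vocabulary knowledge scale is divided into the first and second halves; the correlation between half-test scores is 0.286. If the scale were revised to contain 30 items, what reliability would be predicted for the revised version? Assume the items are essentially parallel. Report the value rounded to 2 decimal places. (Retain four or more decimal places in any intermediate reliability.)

Full-test reliability from the split-half r: r_full = 2(0.286)/(1 + 0.286) = 0.4448
Then adjust to 30 items: n = 30/26 = 1.1538
r_new = n·r_full / (1 + (n − 1)·r_full) = 0.5132 / 1.0684 ≈ 0.4803

0.48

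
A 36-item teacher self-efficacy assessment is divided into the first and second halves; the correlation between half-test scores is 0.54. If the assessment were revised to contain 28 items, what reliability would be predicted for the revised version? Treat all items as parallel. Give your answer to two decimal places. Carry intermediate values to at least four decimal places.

Spearman-Brown correction (n = 2): r_full = 2·0.54/(1 + 0.54) = 0.7013
Then adjust to 28 items: n = 28/36 = 0.7778
r_new = n·r_full / (1 + (n − 1)·r_full) = 0.5455 / 0.8442 ≈ 0.6462

0.65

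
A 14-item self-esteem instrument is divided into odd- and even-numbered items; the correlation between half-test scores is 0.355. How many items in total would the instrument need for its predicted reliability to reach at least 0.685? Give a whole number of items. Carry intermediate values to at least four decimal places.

28

Corrected full-test reliability: r_full = 2 × 0.355 / (1 + 0.355) ≈ 0.5240
n = r_tgt(1 − r_full) / [r_full(1 − r_tgt)] = 0.685 × 0.4760 / (0.5240 × 0.315) ≈ 1.9754
Required items = 1.9754 × 14 = 27.66, so 28 items.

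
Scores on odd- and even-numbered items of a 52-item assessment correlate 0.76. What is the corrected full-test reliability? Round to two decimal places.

r_full = 2r_hh / (1 + r_hh) = 2 × 0.76 / (1 + 0.76)
       = 1.5200 / 1.7600 = 0.8636

0.86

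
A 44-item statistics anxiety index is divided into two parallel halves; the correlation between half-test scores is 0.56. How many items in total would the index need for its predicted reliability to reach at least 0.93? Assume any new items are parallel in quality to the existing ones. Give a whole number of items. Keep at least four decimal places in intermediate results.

230

r_full = 2(0.56)/(1 + 0.56) = 0.7179
n = r_tgt(1 − r_full) / [r_full(1 − r_tgt)] = 0.93 × 0.2821 / (0.7179 × 0.07) ≈ 5.2206
Required items = 5.2206 × 44 = 229.71, so 230 items.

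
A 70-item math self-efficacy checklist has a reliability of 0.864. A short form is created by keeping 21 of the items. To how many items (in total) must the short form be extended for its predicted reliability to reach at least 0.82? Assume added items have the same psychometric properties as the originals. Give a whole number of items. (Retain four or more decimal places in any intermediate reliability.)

51

First, r for the 21-item form: n = 21/70 = 0.3000, so r_21 = 0.3000·0.864/(1 + (0.3000 − 1)·0.864) = 0.6559
Length factor from the short form to reach 0.82: n' = 0.82(1 − 0.6559) / [0.6559(1 − 0.82)] ≈ 2.3899
Items = 2.3899 × 21 ≈ 50.19 → 51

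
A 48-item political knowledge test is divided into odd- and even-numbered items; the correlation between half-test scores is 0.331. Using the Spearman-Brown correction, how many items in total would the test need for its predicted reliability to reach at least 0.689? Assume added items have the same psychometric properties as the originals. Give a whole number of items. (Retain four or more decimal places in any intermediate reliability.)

Corrected full-test reliability: r_full = 2 × 0.331 / (1 + 0.331) ≈ 0.4974
n = r_tgt(1 − r_full) / [r_full(1 − r_tgt)] = 0.689 × 0.5026 / (0.4974 × 0.311) ≈ 2.2386
Required items = 2.2386 × 48 = 107.45, so 108 items.

108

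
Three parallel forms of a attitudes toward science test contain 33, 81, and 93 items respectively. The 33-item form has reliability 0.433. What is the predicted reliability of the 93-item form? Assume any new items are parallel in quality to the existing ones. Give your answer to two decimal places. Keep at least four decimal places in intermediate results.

The 81-item form is not needed; work directly from the 33-item form with n = 93/33 = 2.8182.
r_{93} = n·r / (1 + (n − 1)·r) = 1.2203 / 1.7873 ≈ 0.6828

0.68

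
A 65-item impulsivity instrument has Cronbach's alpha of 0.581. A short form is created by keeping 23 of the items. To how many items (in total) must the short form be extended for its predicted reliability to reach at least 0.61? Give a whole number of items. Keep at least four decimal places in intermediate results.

Short-form reliability: n = 23/65 = 0.3538; r_23 = n·r/(1+(n−1)r) ≈ 0.3291
Length factor from the short form to reach 0.61: n' = 0.61(1 − 0.3291) / [0.3291(1 − 0.61)] ≈ 3.1886
Total items = 3.1886 × 23 = 73.34, rounded up to 74.

74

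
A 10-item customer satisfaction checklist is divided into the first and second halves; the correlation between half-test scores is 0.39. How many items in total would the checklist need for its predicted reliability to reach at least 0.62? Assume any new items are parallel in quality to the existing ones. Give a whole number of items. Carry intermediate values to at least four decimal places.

13

r_full = 2(0.39)/(1 + 0.39) = 0.5612
Solve Spearman-Brown for n: n = 0.62(1 − 0.5612) / [0.5612(1 − 0.62)] = 1.2757
Required items = 1.2757 × 10 = 12.76, so 13 items.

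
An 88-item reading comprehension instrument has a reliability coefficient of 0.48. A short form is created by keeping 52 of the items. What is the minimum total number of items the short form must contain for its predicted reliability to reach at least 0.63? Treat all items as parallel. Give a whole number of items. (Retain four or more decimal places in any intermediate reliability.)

Short-form reliability: n = 52/88 = 0.5909; r_52 = n·r/(1+(n−1)r) ≈ 0.3529
Then solve for n' with r_old = 0.3529, r_target = 0.63: n' = 0.63(1 − 0.3529)/[0.3529(1 − 0.63)] = 3.1222
Items = 3.1222 × 52 ≈ 162.35 → 163

163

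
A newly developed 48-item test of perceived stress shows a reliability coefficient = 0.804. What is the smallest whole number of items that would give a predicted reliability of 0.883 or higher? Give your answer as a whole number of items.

89

Rearranging the Spearman-Brown formula for n,
n = r_target (1 − r_old) / [ r_old (1 − r_target) ]
n = 0.883(1 − 0.804) / [0.804(1 − 0.883)]
  = 0.173068 / 0.094068 = 1.8398
So the test needs 1.8398 × 48 ≈ 88.31 items; rounding up, 89.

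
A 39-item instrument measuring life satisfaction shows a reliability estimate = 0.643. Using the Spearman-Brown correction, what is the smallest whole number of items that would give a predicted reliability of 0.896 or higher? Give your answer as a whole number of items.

187

Rearranging the Spearman-Brown formula for n,
n = r_target (1 − r_old) / [ r_old (1 − r_target) ]
n = 0.896(1 − 0.643) / [0.643(1 − 0.896)]
  = 0.319872 / 0.066872 = 4.7833
So the test needs 4.7833 × 39 ≈ 186.55 items; rounding up, 187.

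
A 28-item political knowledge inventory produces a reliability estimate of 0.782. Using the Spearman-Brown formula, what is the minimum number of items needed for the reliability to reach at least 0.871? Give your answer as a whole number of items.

53

n = 0.871 × (1 − 0.782) / [ 0.782 × (1 − 0.871) ]
n = 0.189878 / 0.100878 ≈ 1.8823
1.8823 × 28 = 52.70 → 53 items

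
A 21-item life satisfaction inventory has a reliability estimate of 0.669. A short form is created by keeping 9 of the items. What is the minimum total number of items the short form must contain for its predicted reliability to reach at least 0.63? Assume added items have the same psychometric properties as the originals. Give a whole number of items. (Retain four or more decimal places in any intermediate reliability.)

Short-form reliability: n = 9/21 = 0.4286; r_9 = n·r/(1+(n−1)r) ≈ 0.4642
Then solve for n' with r_old = 0.4642, r_target = 0.63: n' = 0.63(1 − 0.4642)/[0.4642(1 − 0.63)] = 1.9653
Total items = 1.9653 × 9 = 17.69, rounded up to 18.

18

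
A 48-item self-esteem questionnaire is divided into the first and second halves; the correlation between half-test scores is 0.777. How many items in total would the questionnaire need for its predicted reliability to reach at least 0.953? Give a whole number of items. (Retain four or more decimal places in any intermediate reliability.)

r_full = 2(0.777)/(1 + 0.777) = 0.8745
n = r_tgt(1 − r_full) / [r_full(1 − r_tgt)] = 0.953 × 0.1255 / (0.8745 × 0.047) ≈ 2.9099
Items = 2.9099 × 48 ≈ 139.68 → 140

140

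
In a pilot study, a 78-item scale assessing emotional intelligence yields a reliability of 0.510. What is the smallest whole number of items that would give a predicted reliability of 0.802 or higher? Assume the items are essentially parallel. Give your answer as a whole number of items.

Spearman-Brown solved for the length factor n:
n = r_target (1 − r_old) / [ r_old (1 − r_target) ]
n = [0.802 × 0.490] / [0.510 × 0.198]
n = 0.392980 / 0.100980 ≈ 3.8917
3.8917 × 78 = 303.55 → 304 items

304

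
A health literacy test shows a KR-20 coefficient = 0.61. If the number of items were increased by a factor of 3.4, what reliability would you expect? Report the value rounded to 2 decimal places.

r_new = (3.4 × 0.61) / (1 + (3.4 − 1) × 0.61)
     = 2.0740 / 2.4640 = 0.8417

0.84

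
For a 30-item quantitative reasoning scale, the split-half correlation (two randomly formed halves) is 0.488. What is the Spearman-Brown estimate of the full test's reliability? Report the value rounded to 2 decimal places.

Apply the Spearman-Brown correction with n = 2:
r_full = 2r_hh / (1 + r_hh) = 2 × 0.488 / (1 + 0.488)
r_full = 0.9760 / 1.4880 ≈ 0.6559

0.66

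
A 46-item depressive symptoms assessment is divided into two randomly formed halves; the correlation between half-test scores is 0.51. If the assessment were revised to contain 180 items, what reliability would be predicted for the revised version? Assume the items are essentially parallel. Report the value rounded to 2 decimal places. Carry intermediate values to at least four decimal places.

Spearman-Brown correction (n = 2): r_full = 2·0.51/(1 + 0.51) = 0.6755
Then adjust to 180 items: n = 180/46 = 3.9130
r_new = n·r_full / (1 + (n − 1)·r_full) = 2.6432 / 2.9677 ≈ 0.8907

0.89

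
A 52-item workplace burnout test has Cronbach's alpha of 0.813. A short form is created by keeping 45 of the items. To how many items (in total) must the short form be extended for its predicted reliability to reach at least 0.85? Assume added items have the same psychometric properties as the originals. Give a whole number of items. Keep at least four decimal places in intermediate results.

First, r for the 45-item form: n = 45/52 = 0.8654, so r_45 = 0.8654·0.813/(1 + (0.8654 − 1)·0.813) = 0.7900
Length factor from the short form to reach 0.85: n' = 0.85(1 − 0.7900) / [0.7900(1 − 0.85)] ≈ 1.5063
Total items = 1.5063 × 45 = 67.78, rounded up to 68.

68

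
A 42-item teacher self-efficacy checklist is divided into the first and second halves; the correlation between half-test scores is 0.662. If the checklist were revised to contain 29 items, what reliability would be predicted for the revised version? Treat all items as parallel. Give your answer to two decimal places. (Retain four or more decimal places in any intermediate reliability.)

0.73

Full-test reliability from the split-half r: r_full = 2(0.662)/(1 + 0.662) = 0.7966
Then adjust to 29 items: n = 29/42 = 0.6905
r_new = n·r_full / (1 + (n − 1)·r_full) = 0.5501 / 0.7535 ≈ 0.7301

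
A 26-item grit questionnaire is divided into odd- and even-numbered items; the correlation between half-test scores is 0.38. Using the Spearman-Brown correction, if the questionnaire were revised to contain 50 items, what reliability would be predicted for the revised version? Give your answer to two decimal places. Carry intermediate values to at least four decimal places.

First correct the split-half correlation to full-test reliability: r_full = 2 × 0.38 / (1 + 0.38) ≈ 0.5507
Length factor from 26 to 50 items: n = 50/26 = 1.9231
r_new = n·r_full / (1 + (n − 1)·r_full) = 1.0591 / 1.5084 ≈ 0.7021

0.70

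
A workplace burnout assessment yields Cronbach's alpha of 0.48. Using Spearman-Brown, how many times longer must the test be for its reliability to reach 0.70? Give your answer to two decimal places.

n = 0.70(1 − 0.48) / [0.48(1 − 0.70)]
n = 0.3640 / 0.1440 ≈ 2.5278

2.53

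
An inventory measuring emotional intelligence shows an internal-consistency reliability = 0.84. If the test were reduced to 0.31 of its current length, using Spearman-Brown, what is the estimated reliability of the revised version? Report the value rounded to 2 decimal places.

0.62

r_new = (0.31 × 0.84) / (1 + (0.31 − 1) × 0.84)
     = 0.2604 / 0.4204 = 0.6194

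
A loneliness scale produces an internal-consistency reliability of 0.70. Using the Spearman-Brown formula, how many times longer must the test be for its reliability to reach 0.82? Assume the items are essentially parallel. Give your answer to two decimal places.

1.95

Invert Spearman-Brown to solve for n:
n = r*(1 − r) / [ r (1 − r*) ]
n = [0.82 × 0.30] / [0.70 × 0.18]
  = 0.2460 / 0.1260 = 1.9524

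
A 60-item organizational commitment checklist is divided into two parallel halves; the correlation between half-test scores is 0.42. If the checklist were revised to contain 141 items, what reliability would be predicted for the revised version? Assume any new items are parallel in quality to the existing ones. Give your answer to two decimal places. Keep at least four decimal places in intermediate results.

0.77

First correct the split-half correlation to full-test reliability: r_full = 2 × 0.42 / (1 + 0.42) ≈ 0.5915
Length factor from 60 to 141 items: n = 141/60 = 2.3500
r_new = n·r_full / (1 + (n − 1)·r_full) = 1.3900 / 1.7985 ≈ 0.7729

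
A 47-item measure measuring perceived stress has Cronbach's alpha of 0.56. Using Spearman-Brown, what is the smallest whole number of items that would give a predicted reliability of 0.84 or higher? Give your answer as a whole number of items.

n = 0.84(1 − 0.56) / [0.56(1 − 0.84)]
  = 0.3696 / 0.0896 = 4.1250
Items needed = n × 47 = 4.1250 × 47 ≈ 193.88 → round up to 194

194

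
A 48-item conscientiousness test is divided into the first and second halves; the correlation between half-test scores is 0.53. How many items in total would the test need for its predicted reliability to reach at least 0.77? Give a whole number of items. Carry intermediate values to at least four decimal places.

72

r_full = 2(0.53)/(1 + 0.53) = 0.6928
n = r_tgt(1 − r_full) / [r_full(1 − r_tgt)] = 0.77 × 0.3072 / (0.6928 × 0.23) ≈ 1.4845
Items = 1.4845 × 48 ≈ 71.26 → 72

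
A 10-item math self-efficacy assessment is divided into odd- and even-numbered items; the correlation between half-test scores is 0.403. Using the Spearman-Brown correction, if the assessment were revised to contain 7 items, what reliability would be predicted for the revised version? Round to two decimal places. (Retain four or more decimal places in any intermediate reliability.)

0.49

Spearman-Brown correction (n = 2): r_full = 2·0.403/(1 + 0.403) = 0.5745
Length factor from 10 to 7 items: n = 7/10 = 0.7000
r_new = n·r_full / (1 + (n − 1)·r_full) = 0.4022 / 0.8276 ≈ 0.4860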